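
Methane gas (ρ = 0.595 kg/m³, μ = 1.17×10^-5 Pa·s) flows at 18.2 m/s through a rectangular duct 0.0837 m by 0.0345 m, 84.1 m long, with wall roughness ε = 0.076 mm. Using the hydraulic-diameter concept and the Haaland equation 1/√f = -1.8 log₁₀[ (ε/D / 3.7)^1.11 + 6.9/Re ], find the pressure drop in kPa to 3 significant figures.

ΔP ≈ 4.32 kPa

Hydraulic diameter D_h = 4A/P = 4·(0.0837·0.0345)/(2·(0.0837+0.0345)) = 0.01155/0.2364 = 0.04886 m.
Re = ρVD_h/μ = 0.595·18.2·0.04886/1.17e-05 = 4.522e+04.
ε/D_h = 7.6e-05/0.04886 = 0.00156; Haaland gives 1/√f = -1.8 log₁₀[0.000179+0.000153] = 6.264, so f = 0.02549.
ΔP = f(L/D_h)(ρV²/2) = 0.02549·84.1/0.04886·98.54 = 4323 Pa.
ΔP = 4.32 kPa.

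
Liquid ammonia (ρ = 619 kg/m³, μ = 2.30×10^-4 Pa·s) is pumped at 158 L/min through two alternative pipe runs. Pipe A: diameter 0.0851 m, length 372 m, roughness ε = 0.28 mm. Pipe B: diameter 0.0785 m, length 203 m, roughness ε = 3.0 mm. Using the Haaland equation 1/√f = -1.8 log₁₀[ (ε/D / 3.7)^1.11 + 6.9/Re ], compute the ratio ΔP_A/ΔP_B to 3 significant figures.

ΔP_A/ΔP_B ≈ 0.537

Pipe A: V = Q/A = 0.002633/0.005688 = 0.463 m/s; Re = 1.06e+05; ε/D = 0.00329; Haaland → f = 0.02796; ΔP_A = f(L/D)(ρV²/2) = 8107 Pa.
Pipe B: V = Q/A = 0.002633/0.00484 = 0.5441 m/s; Re = 1.15e+05; ε/D = 0.0382; Haaland → f = 0.06375; ΔP_B = f(L/D)(ρV²/2) = 1.511e+04 Pa.
ΔP_A/ΔP_B = 8107/1.511e+04 = 0.537.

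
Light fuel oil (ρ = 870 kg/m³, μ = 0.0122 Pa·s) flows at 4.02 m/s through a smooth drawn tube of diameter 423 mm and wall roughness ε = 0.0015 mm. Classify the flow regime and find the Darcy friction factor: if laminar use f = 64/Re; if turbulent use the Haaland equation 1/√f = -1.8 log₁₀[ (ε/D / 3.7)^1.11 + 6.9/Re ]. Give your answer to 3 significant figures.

f ≈ 0.0171

Re = ρVD/μ = 870·4.02·0.423/0.0122 = 1.213e+05.
Re > 4000 → turbulent. ε/D = 1.5e-06/0.423 = 3.55e-06; Haaland: 1/√f = -1.8 log₁₀[2.09e-07 + 5.69e-05] = 7.638, so f = 0.01714.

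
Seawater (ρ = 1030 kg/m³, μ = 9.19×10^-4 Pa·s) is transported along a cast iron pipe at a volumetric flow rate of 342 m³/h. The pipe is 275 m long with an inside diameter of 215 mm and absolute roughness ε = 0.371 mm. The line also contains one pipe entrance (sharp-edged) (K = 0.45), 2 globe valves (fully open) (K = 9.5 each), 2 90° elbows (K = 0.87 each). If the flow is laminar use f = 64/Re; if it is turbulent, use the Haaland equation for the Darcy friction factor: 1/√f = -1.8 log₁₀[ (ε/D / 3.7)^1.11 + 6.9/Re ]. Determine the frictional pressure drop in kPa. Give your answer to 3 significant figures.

Q = 342 m³/h = 342/3600 = 0.095 m³/s.
Cross-sectional area A = πD²/4 = π(0.215)²/4 = 0.03631 m²; mean velocity V = Q/A = 0.095/0.03631 = 2.617 m/s.
Reynolds number Re = ρVD/μ = 1030 · 2.617 · 0.215 / 0.000919 = 6.305e+05.
Re > 4000 → turbulent. Relative roughness ε/D = 0.000371/0.215 = 0.00173. Haaland: 1/√f = -1.8 log₁₀[(0.00173/3.7)^1.11 + 6.9/6.305e+05] = -1.8 log₁₀[0.000201 + 1.09e-05] = 6.614, so f = 0.02286.
Total minor-loss coefficient ΣK = 1·0.45 + 2·9.5 + 2·0.87 = 21.2.
ΔP = [f·L/D + ΣK]·(ρV²/2) = [0.02286·275/0.215 + 21.2]·(1030·2.617²/2) = [29.24 + 21.2]·3526 = 1.778e+05 Pa.
ΔP = 1.778e+05 Pa = 178 kPa.

ΔP ≈ 178 kPa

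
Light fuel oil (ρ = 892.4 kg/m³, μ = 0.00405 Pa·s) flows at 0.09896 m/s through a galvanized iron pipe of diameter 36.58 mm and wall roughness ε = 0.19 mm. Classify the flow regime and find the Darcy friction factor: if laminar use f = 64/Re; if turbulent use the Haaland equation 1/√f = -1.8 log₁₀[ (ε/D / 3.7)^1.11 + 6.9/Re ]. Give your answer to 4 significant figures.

Re = ρVD/μ = 892.4·0.09896·0.03658/0.00405 = 797.6.
Re < 2300 → laminar, so f = 64/Re = 0.08024 (roughness is irrelevant in laminar flow).

f ≈ 0.08024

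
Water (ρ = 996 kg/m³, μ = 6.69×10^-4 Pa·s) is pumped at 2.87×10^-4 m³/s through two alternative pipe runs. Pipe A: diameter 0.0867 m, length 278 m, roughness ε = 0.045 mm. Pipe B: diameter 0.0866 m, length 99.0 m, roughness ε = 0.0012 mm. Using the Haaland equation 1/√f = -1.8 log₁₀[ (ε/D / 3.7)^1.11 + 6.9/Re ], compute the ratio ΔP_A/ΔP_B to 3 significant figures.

Pipe A: V = Q/A = 0.000287/0.005904 = 0.04861 m/s; Re = 6275; ε/D = 0.000519; Haaland → f = 0.03575; ΔP_A = f(L/D)(ρV²/2) = 134.9 Pa.
Pipe B: V = Q/A = 0.000287/0.00589 = 0.04873 m/s; Re = 6282; ε/D = 1.39e-05; Haaland → f = 0.03525; ΔP_B = f(L/D)(ρV²/2) = 47.65 Pa.
ΔP_A/ΔP_B = 134.9/47.65 = 2.83.

ΔP_A/ΔP_B ≈ 2.83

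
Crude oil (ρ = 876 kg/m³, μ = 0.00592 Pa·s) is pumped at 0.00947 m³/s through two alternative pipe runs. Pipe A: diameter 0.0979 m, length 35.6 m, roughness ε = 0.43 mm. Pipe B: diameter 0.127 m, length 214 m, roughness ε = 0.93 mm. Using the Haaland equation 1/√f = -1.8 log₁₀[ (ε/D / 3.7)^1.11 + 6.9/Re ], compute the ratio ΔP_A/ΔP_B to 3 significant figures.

ΔP_A/ΔP_B ≈ 0.534

Pipe A: V = Q/A = 0.00947/0.007528 = 1.258 m/s; Re = 1.822e+04; ε/D = 0.00439; Haaland → f = 0.03373; ΔP_A = f(L/D)(ρV²/2) = 8503 Pa.
Pipe B: V = Q/A = 0.00947/0.01267 = 0.7476 m/s; Re = 1.405e+04; ε/D = 0.00732; Haaland → f = 0.03862; ΔP_B = f(L/D)(ρV²/2) = 1.593e+04 Pa.
ΔP_A/ΔP_B = 8503/1.593e+04 = 0.534.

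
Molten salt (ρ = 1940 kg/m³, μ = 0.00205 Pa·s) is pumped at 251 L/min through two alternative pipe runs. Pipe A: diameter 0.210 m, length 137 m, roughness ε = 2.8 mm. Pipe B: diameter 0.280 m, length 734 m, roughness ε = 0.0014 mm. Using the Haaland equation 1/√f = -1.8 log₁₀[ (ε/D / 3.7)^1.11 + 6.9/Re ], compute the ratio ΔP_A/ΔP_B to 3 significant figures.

ΔP_A/ΔP_B ≈ 1.31

Pipe A: V = Q/A = 0.004183/0.03464 = 0.1208 m/s; Re = 2.4e+04; ε/D = 0.0133; Haaland → f = 0.04388; ΔP_A = f(L/D)(ρV²/2) = 405.1 Pa.
Pipe B: V = Q/A = 0.004183/0.06158 = 0.06794 m/s; Re = 1.8e+04; ε/D = 5e-06; Haaland → f = 0.02645; ΔP_B = f(L/D)(ρV²/2) = 310.4 Pa.
ΔP_A/ΔP_B = 405.1/310.4 = 1.31.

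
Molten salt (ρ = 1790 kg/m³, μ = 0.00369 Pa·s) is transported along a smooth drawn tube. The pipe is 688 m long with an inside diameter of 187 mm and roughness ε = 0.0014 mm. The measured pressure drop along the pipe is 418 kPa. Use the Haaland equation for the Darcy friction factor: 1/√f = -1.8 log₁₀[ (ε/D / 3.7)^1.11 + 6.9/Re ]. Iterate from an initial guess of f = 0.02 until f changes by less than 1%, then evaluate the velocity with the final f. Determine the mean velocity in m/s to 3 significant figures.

Rearranging Darcy-Weisbach: V = √(2·ΔP·D/(f·L·ρ)). With ε/D = 1.4e-06/0.187 = 7.49e-06, iterate starting from f = 0.02:
  f = 0.02 → V = √(2·4.18e+05·0.187/(0.02·688·1790)) = 2.519 m/s; Re = ρVD/μ = 2.285e+05; f → 0.01515
  f = 0.01515 → V = 2.894 m/s; Re = 2.626e+05; f → 0.01476
  f = 0.01476 → V = 2.932 m/s; Re = 2.66e+05; f → 0.01473
Converged (Δf/f < 1%). With the final f = 0.01473: V = √(2·4.18e+05·0.187/(0.01473·688·1790)) = 2.936 m/s.

V ≈ 2.94 m/s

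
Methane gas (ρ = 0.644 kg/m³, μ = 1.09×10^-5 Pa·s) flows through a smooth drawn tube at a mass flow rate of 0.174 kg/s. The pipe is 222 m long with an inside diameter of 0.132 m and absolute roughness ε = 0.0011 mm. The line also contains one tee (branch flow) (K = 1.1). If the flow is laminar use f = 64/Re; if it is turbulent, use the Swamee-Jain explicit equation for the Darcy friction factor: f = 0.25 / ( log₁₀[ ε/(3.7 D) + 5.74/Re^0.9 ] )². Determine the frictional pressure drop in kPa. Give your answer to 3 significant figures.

A = πD²/4 = π(0.132)²/4 = 0.01368 m²; mean velocity V = ṁ/(ρA) = 0.174/(0.644 · 0.01368) = 19.74 m/s.
Reynolds number Re = ρVD/μ = 0.644 · 19.74 · 0.132 / 1.09e-05 = 1.54e+05.
Re > 4000 → turbulent. Relative roughness ε/D = 1.1e-06/0.132 = 8.33e-06. Swamee-Jain: f = 0.25/(log₁₀[8.33e-06/3.7 + 5.74/1.54e+05^0.9])² = 0.25/(log₁₀[2.25e-06 + 0.000123])² = 0.25/(-3.902)² = 0.01642.
Total minor-loss coefficient ΣK = 1·1.1 = 1.1.
ΔP = [f·L/D + ΣK]·(ρV²/2) = [0.01642·222/0.132 + 1.1]·(0.644·19.74²/2) = [27.62 + 1.1]·125.5 = 3604 Pa.
ΔP = 3604 Pa = 3.60 kPa.

ΔP ≈ 3.60 kPa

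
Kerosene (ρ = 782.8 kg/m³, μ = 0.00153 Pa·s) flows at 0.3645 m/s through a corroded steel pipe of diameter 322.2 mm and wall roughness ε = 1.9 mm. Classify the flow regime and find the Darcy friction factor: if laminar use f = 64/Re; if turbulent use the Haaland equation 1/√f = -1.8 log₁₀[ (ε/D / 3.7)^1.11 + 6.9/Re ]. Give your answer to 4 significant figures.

f ≈ 0.03327

Re = ρVD/μ = 782.8·0.3645·0.3222/0.00153 = 6.009e+04.
Re > 4000 → turbulent. ε/D = 0.0019/0.3222 = 0.0059; Haaland: 1/√f = -1.8 log₁₀[0.000785 + 0.000115] = 5.483, so f = 0.03327.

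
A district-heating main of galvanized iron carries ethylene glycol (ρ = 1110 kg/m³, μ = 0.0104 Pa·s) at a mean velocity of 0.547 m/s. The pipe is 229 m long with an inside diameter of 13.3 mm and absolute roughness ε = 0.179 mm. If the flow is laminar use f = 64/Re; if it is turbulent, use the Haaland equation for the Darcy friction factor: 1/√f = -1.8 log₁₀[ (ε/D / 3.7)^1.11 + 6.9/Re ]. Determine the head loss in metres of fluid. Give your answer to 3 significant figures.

h_f ≈ 21.6 m

Reynolds number Re = ρVD/μ = 1110 · 0.547 · 0.0133 / 0.0104 = 776.5.
Re < 2300 → laminar flow, so f = 64/Re = 64/776.5 = 0.08242 (the turbulent correlation is not needed).
Darcy-Weisbach: ΔP = f(L/D)(ρV²/2) = 0.08242·(229/0.0133)·(1110·0.547²/2) = 0.08242·1.722e+04·166.1 = 2.357e+05 Pa.
Head loss h_f = ΔP/(ρg) = 2.357e+05/(1110·9.81) = 21.6 m.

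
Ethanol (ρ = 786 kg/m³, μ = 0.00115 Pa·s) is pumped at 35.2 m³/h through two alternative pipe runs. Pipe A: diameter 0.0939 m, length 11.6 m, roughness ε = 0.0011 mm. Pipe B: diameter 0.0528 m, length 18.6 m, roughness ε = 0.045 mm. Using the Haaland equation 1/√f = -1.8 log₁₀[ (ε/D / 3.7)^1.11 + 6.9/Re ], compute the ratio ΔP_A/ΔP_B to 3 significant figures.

ΔP_A/ΔP_B ≈ 0.0310

Pipe A: V = Q/A = 0.009778/0.006925 = 1.412 m/s; Re = 9.062e+04; ε/D = 1.17e-05; Haaland → f = 0.01824; ΔP_A = f(L/D)(ρV²/2) = 1765 Pa.
Pipe B: V = Q/A = 0.009778/0.00219 = 4.466 m/s; Re = 1.612e+05; ε/D = 0.000852; Haaland → f = 0.02059; ΔP_B = f(L/D)(ρV²/2) = 5.686e+04 Pa.
ΔP_A/ΔP_B = 1765/5.686e+04 = 0.0310.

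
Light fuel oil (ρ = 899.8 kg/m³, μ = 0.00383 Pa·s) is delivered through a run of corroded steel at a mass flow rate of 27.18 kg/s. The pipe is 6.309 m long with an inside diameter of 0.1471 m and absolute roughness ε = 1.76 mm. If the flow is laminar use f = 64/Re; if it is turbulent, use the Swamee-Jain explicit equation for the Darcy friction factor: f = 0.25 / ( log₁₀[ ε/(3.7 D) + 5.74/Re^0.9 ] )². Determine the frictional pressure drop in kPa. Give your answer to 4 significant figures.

A = πD²/4 = π(0.1471)²/4 = 0.01699 m²; mean velocity V = ṁ/(ρA) = 27.18/(899.8 · 0.01699) = 1.777 m/s.
Reynolds number Re = ρVD/μ = 899.8 · 1.777 · 0.1471 / 0.00383 = 6.143e+04.
Re > 4000 → turbulent. Relative roughness ε/D = 0.00176/0.1471 = 0.012. Swamee-Jain: f = 0.25/(log₁₀[0.012/3.7 + 5.74/6.143e+04^0.9])² = 0.25/(log₁₀[0.00323 + 0.000281])² = 0.25/(-2.454)² = 0.04151.
Darcy-Weisbach: ΔP = f(L/D)(ρV²/2) = 0.04151·(6.309/0.1471)·(899.8·1.777²/2) = 0.04151·42.89·1421 = 2531 Pa.
ΔP = 2531 Pa = 2.531 kPa.

ΔP ≈ 2.531 kPa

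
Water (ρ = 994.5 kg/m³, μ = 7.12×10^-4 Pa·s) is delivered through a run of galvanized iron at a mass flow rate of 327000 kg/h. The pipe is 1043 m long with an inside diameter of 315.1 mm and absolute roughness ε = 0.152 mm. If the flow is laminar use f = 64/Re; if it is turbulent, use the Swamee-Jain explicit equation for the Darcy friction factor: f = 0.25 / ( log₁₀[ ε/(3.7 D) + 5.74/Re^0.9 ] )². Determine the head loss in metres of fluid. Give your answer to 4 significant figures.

h_f ≈ 4.082 m

ṁ = 327000 kg/h = 327000/3600 = 90.83 kg/s.
A = πD²/4 = π(0.3151)²/4 = 0.07798 m²; mean velocity V = ṁ/(ρA) = 90.83/(994.5 · 0.07798) = 1.171 m/s.
Reynolds number Re = ρVD/μ = 994.5 · 1.171 · 0.3151 / 0.000712 = 5.155e+05.
Re > 4000 → turbulent. Relative roughness ε/D = 0.000152/0.3151 = 0.000482. Swamee-Jain: f = 0.25/(log₁₀[0.000482/3.7 + 5.74/5.155e+05^0.9])² = 0.25/(log₁₀[0.00013 + 4.15e-05])² = 0.25/(-3.765)² = 0.01764.
Darcy-Weisbach: ΔP = f(L/D)(ρV²/2) = 0.01764·(1043/0.3151)·(994.5·1.171²/2) = 0.01764·3310·682.2 = 3.983e+04 Pa.
Head loss h_f = ΔP/(ρg) = 3.983e+04/(994.5·9.81) = 4.082 m.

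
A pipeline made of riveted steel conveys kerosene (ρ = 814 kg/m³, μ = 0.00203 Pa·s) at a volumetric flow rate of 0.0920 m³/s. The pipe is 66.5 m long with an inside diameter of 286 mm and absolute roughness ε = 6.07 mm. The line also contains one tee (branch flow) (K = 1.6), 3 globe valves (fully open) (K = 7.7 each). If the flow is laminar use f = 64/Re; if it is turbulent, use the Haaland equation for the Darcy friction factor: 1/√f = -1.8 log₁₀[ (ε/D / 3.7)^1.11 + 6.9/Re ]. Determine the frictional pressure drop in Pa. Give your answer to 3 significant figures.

Cross-sectional area A = πD²/4 = π(0.286)²/4 = 0.06424 m²; mean velocity V = Q/A = 0.092/0.06424 = 1.432 m/s.
Reynolds number Re = ρVD/μ = 814 · 1.432 · 0.286 / 0.00203 = 1.642e+05.
Re > 4000 → turbulent. Relative roughness ε/D = 0.00607/0.286 = 0.0212. Haaland: 1/√f = -1.8 log₁₀[(0.0212/3.7)^1.11 + 6.9/1.642e+05] = -1.8 log₁₀[0.00325 + 4.2e-05] = 4.468, so f = 0.05009.
Total minor-loss coefficient ΣK = 1·1.6 + 3·7.7 = 24.7.
ΔP = [f·L/D + ΣK]·(ρV²/2) = [0.05009·66.5/0.286 + 24.7]·(814·1.432²/2) = [11.65 + 24.7]·834.7 = 3.034e+04 Pa.

ΔP ≈ 30300 Pa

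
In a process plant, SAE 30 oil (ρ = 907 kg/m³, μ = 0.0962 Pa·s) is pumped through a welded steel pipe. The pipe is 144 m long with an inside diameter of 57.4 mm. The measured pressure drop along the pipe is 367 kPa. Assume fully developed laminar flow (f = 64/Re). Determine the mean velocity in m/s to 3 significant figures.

For laminar flow, f = 64/Re with Re = ρVD/μ, so Darcy-Weisbach reduces to ΔP = 32μLV/D². Solving for V: V = ΔP·D²/(32μL) = 3.67e+05·(0.0574)²/(32·0.0962·144) = 2.728 m/s.
Check: Re = ρVD/μ = 907·2.728·0.0574/0.0962 = 1476 < 2300, so the laminar assumption holds.

V ≈ 2.73 m/s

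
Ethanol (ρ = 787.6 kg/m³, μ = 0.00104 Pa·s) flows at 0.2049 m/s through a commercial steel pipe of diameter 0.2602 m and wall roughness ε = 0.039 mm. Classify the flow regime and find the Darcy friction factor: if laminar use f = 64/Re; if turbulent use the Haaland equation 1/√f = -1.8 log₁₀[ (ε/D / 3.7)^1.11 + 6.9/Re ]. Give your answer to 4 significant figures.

Re = ρVD/μ = 787.6·0.2049·0.2602/0.00104 = 4.038e+04.
Re > 4000 → turbulent. ε/D = 3.9e-05/0.2602 = 0.00015; Haaland: 1/√f = -1.8 log₁₀[1.33e-05 + 0.000171] = 6.722, so f = 0.02213.

f ≈ 0.02213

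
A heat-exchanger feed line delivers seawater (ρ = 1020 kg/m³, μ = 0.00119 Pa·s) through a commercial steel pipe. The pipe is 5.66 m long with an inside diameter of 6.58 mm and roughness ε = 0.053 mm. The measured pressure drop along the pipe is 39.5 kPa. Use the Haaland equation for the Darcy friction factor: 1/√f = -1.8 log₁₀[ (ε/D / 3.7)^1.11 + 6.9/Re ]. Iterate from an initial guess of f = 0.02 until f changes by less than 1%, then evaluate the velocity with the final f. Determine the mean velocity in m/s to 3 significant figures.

Rearranging Darcy-Weisbach: V = √(2·ΔP·D/(f·L·ρ)). With ε/D = 5.3e-05/0.00658 = 0.00805, iterate starting from f = 0.02:
  f = 0.02 → V = √(2·3.95e+04·0.00658/(0.02·5.66·1020)) = 2.122 m/s; Re = ρVD/μ = 1.197e+04; f → 0.04013
  f = 0.04013 → V = 1.498 m/s; Re = 8448; f → 0.04186
  f = 0.04186 → V = 1.467 m/s; Re = 8272; f → 0.04198
Converged (Δf/f < 1%). With the final f = 0.04198: V = √(2·3.95e+04·0.00658/(0.04198·5.66·1020)) = 1.465 m/s.

V ≈ 1.46 m/s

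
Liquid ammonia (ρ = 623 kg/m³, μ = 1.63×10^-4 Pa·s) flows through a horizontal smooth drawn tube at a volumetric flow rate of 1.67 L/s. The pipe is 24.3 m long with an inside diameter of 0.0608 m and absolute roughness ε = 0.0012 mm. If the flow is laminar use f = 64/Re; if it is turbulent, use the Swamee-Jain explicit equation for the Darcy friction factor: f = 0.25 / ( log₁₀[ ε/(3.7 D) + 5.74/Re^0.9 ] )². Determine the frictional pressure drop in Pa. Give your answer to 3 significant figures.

ΔP ≈ 699 Pa

Q = 1.67 L/s = 1.67/1000 = 0.00167 m³/s.
Cross-sectional area A = πD²/4 = π(0.0608)²/4 = 0.002903 m²; mean velocity V = Q/A = 0.00167/0.002903 = 0.5752 m/s.
Reynolds number Re = ρVD/μ = 623 · 0.5752 · 0.0608 / 0.000163 = 1.337e+05.
Re > 4000 → turbulent. Relative roughness ε/D = 1.2e-06/0.0608 = 1.97e-05. Swamee-Jain: f = 0.25/(log₁₀[1.97e-05/3.7 + 5.74/1.337e+05^0.9])² = 0.25/(log₁₀[5.33e-06 + 0.00014])² = 0.25/(-3.838)² = 0.01697.
Darcy-Weisbach: ΔP = f(L/D)(ρV²/2) = 0.01697·(24.3/0.0608)·(623·0.5752²/2) = 0.01697·399.7·103.1 = 699 Pa.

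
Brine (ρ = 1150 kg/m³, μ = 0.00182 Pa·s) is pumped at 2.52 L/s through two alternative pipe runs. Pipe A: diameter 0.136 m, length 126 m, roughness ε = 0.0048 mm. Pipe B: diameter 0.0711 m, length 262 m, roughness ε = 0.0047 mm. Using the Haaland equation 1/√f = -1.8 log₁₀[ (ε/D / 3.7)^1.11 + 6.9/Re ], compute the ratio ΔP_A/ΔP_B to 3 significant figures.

ΔP_A/ΔP_B ≈ 0.0220

Pipe A: V = Q/A = 0.00252/0.01453 = 0.1735 m/s; Re = 1.491e+04; ε/D = 3.53e-05; Haaland → f = 0.0278; ΔP_A = f(L/D)(ρV²/2) = 445.7 Pa.
Pipe B: V = Q/A = 0.00252/0.00397 = 0.6347 m/s; Re = 2.851e+04; ε/D = 6.61e-05; Haaland → f = 0.02373; ΔP_B = f(L/D)(ρV²/2) = 2.025e+04 Pa.
ΔP_A/ΔP_B = 445.7/2.025e+04 = 0.0220.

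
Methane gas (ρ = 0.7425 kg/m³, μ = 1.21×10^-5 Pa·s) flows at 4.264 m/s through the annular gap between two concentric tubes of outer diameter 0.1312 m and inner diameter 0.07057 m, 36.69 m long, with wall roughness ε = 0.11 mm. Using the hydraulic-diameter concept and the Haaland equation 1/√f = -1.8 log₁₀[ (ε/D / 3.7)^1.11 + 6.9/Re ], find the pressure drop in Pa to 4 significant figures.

Hydraulic diameter D_h = 4A/P = D_o - D_i = 0.1312 - 0.07057 = 0.06063 m.
Re = ρVD_h/μ = 0.7425·4.264·0.06063/1.21e-05 = 1.586e+04.
ε/D_h = 0.00011/0.06063 = 0.00181; Haaland gives 1/√f = -1.8 log₁₀[0.000212+0.000435] = 5.74, so f = 0.03035.
ΔP = f(L/D_h)(ρV²/2) = 0.03035·36.69/0.06063·6.75 = 124 Pa.

ΔP ≈ 124.0 Pa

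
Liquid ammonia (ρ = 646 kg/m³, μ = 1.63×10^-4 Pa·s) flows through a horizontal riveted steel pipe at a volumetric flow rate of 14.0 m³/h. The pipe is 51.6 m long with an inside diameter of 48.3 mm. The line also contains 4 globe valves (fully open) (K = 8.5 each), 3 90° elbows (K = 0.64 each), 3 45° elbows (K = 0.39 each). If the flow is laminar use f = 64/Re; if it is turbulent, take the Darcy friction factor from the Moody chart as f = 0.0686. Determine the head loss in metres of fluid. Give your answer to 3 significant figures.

Q = 14.0 m³/h = 14.0/3600 = 0.003889 m³/s.
Cross-sectional area A = πD²/4 = π(0.0483)²/4 = 0.001832 m²; mean velocity V = Q/A = 0.003889/0.001832 = 2.122 m/s.
Reynolds number Re = ρVD/μ = 646 · 2.122 · 0.0483 / 0.000163 = 4.063e+05.
Re > 4000 → turbulent; use the Moody-chart value f = 0.0686.
Total minor-loss coefficient ΣK = 4·8.5 + 3·0.64 + 3·0.39 = 37.1.
ΔP = [f·L/D + ΣK]·(ρV²/2) = [0.0686·51.6/0.0483 + 37.1]·(646·2.122²/2) = [73.29 + 37.1]·1455 = 1.606e+05 Pa.
Head loss h_f = ΔP/(ρg) = 1.606e+05/(646·9.81) = 25.3 m.

h_f ≈ 25.3 m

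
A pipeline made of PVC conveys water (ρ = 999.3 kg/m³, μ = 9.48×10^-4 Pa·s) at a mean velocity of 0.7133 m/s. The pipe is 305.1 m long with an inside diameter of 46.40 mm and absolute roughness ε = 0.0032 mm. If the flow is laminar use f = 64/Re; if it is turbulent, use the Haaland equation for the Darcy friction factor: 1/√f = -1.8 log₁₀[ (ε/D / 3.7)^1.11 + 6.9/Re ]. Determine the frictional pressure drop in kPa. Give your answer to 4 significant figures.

Reynolds number Re = ρVD/μ = 999.3 · 0.7133 · 0.0464 / 0.000948 = 3.489e+04.
Re > 4000 → turbulent. Relative roughness ε/D = 3.2e-06/0.0464 = 6.9e-05. Haaland: 1/√f = -1.8 log₁₀[(6.9e-05/3.7)^1.11 + 6.9/3.489e+04] = -1.8 log₁₀[5.63e-06 + 0.000198] = 6.645, so f = 0.02265.
Darcy-Weisbach: ΔP = f(L/D)(ρV²/2) = 0.02265·(305.1/0.0464)·(999.3·0.7133²/2) = 0.02265·6575·254.2 = 3.786e+04 Pa.
ΔP = 3.786e+04 Pa = 37.86 kPa.

ΔP ≈ 37.86 kPa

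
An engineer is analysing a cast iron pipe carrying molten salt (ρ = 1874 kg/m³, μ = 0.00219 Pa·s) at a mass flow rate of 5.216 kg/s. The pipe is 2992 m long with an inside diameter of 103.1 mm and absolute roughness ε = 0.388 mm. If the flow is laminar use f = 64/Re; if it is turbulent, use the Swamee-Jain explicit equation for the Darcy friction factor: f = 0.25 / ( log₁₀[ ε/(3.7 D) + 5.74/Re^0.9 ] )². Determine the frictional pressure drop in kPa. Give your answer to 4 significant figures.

ΔP ≈ 95.97 kPa

A = πD²/4 = π(0.1031)²/4 = 0.008348 m²; mean velocity V = ṁ/(ρA) = 5.216/(1874 · 0.008348) = 0.3334 m/s.
Reynolds number Re = ρVD/μ = 1874 · 0.3334 · 0.1031 / 0.00219 = 2.941e+04.
Re > 4000 → turbulent. Relative roughness ε/D = 0.000388/0.1031 = 0.00376. Swamee-Jain: f = 0.25/(log₁₀[0.00376/3.7 + 5.74/2.941e+04^0.9])² = 0.25/(log₁₀[0.00102 + 0.000546])² = 0.25/(-2.806)² = 0.03175.
Darcy-Weisbach: ΔP = f(L/D)(ρV²/2) = 0.03175·(2992/0.1031)·(1874·0.3334²/2) = 0.03175·2.902e+04·104.2 = 9.597e+04 Pa.
ΔP = 9.597e+04 Pa = 95.97 kPa.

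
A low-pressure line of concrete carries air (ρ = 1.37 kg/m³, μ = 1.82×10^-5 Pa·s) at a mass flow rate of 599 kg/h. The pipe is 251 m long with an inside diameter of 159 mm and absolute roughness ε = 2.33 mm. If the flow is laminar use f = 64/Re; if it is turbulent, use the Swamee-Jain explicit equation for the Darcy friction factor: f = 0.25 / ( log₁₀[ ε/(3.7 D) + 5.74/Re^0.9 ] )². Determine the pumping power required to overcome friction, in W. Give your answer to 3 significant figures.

P ≈ 217 W

ṁ = 599 kg/h = 599/3600 = 0.1664 kg/s.
A = πD²/4 = π(0.159)²/4 = 0.01986 m²; mean velocity V = ṁ/(ρA) = 0.1664/(1.37 · 0.01986) = 6.117 m/s.
Reynolds number Re = ρVD/μ = 1.37 · 6.117 · 0.159 / 1.82e-05 = 7.321e+04.
Re > 4000 → turbulent. Relative roughness ε/D = 0.00233/0.159 = 0.0147. Swamee-Jain: f = 0.25/(log₁₀[0.0147/3.7 + 5.74/7.321e+04^0.9])² = 0.25/(log₁₀[0.00396 + 0.00024])² = 0.25/(-2.377)² = 0.04426.
Darcy-Weisbach: ΔP = f(L/D)(ρV²/2) = 0.04426·(251/0.159)·(1.37·6.117²/2) = 0.04426·1579·25.63 = 1791 Pa.
Q = ṁ/ρ = 0.1664/1.37 = 0.1215 m³/s.
Pumping power P = QΔP = 0.1215·1791 = 217.5 W = 217 W.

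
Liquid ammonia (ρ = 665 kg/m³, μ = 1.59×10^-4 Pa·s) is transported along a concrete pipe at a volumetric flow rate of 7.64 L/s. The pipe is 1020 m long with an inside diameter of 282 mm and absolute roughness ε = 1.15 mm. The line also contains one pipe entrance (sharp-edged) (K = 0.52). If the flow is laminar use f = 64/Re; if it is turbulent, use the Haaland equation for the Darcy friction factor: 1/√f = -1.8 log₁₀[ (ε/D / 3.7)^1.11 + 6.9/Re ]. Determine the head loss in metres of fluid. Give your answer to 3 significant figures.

Q = 7.64 L/s = 7.64/1000 = 0.00764 m³/s.
Cross-sectional area A = πD²/4 = π(0.282)²/4 = 0.06246 m²; mean velocity V = Q/A = 0.00764/0.06246 = 0.1223 m/s.
Reynolds number Re = ρVD/μ = 665 · 0.1223 · 0.282 / 0.000159 = 1.443e+05.
Re > 4000 → turbulent. Relative roughness ε/D = 0.00115/0.282 = 0.00408. Haaland: 1/√f = -1.8 log₁₀[(0.00408/3.7)^1.11 + 6.9/1.443e+05] = -1.8 log₁₀[0.000521 + 4.78e-05] = 5.841, so f = 0.02931.
Total minor-loss coefficient ΣK = 1·0.52 = 0.52.
ΔP = [f·L/D + ΣK]·(ρV²/2) = [0.02931·1020/0.282 + 0.52]·(665·0.1223²/2) = [106 + 0.52]·4.975 = 530 Pa.
Head loss h_f = ΔP/(ρg) = 530/(665·9.81) = 0.0812 m.

h_f ≈ 0.0812 m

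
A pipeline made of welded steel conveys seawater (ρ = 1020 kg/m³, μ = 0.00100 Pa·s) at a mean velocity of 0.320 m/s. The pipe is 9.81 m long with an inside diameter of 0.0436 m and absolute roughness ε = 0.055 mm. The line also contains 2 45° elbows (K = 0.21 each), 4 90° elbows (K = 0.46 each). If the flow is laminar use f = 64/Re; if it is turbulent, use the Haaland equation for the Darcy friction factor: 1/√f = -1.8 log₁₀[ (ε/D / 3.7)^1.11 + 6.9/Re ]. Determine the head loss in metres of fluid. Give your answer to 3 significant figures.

Reynolds number Re = ρVD/μ = 1020 · 0.32 · 0.0436 / 0.001 = 1.423e+04.
Re > 4000 → turbulent. Relative roughness ε/D = 5.5e-05/0.0436 = 0.00126. Haaland: 1/√f = -1.8 log₁₀[(0.00126/3.7)^1.11 + 6.9/1.423e+04] = -1.8 log₁₀[0.000142 + 0.000485] = 5.766, so f = 0.03008.
Total minor-loss coefficient ΣK = 2·0.21 + 4·0.46 = 2.26.
ΔP = [f·L/D + ΣK]·(ρV²/2) = [0.03008·9.81/0.0436 + 2.26]·(1020·0.32²/2) = [6.769 + 2.26]·52.22 = 471.5 Pa.
Head loss h_f = ΔP/(ρg) = 471.5/(1020·9.81) = 0.0471 m.

h_f ≈ 0.0471 m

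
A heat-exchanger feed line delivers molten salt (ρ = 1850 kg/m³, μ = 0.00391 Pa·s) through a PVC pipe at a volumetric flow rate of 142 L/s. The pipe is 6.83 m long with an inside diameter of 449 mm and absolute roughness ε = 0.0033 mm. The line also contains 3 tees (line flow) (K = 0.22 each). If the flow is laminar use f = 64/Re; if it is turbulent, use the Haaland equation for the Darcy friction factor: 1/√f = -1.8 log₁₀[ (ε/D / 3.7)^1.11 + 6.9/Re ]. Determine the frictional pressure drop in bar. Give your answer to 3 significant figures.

Q = 142 L/s = 142/1000 = 0.142 m³/s.
Cross-sectional area A = πD²/4 = π(0.449)²/4 = 0.1583 m²; mean velocity V = Q/A = 0.142/0.1583 = 0.8968 m/s.
Reynolds number Re = ρVD/μ = 1850 · 0.8968 · 0.449 / 0.00391 = 1.905e+05.
Re > 4000 → turbulent. Relative roughness ε/D = 3.3e-06/0.449 = 7.35e-06. Haaland: 1/√f = -1.8 log₁₀[(7.35e-06/3.7)^1.11 + 6.9/1.905e+05] = -1.8 log₁₀[4.69e-07 + 3.62e-05] = 7.984, so f = 0.01569.
Total minor-loss coefficient ΣK = 3·0.22 = 0.66.
ΔP = [f·L/D + ΣK]·(ρV²/2) = [0.01569·6.83/0.449 + 0.66]·(1850·0.8968²/2) = [0.2386 + 0.66]·744 = 668.6 Pa.
ΔP = 668.6 Pa = 0.00669 bar.

ΔP ≈ 0.00669 bar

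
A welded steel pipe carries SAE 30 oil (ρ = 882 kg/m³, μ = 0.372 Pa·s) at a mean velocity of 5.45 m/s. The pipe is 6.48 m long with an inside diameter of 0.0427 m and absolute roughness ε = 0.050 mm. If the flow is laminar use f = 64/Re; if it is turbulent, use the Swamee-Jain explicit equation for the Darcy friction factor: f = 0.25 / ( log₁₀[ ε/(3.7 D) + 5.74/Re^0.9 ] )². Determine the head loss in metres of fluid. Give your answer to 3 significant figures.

Reynolds number Re = ρVD/μ = 882 · 5.45 · 0.0427 / 0.372 = 551.8.
Re < 2300 → laminar flow, so f = 64/Re = 64/551.8 = 0.116 (the turbulent correlation is not needed).
Darcy-Weisbach: ΔP = f(L/D)(ρV²/2) = 0.116·(6.48/0.0427)·(882·5.45²/2) = 0.116·151.8·1.31e+04 = 2.306e+05 Pa.
Head loss h_f = ΔP/(ρg) = 2.306e+05/(882·9.81) = 26.6 m.

h_f ≈ 26.6 m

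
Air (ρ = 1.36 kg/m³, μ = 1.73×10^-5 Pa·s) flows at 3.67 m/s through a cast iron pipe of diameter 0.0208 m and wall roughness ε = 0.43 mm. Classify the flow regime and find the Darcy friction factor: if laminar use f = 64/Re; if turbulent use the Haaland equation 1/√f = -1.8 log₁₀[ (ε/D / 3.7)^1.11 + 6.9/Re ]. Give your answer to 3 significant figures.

f ≈ 0.0551

Re = ρVD/μ = 1.36·3.67·0.0208/1.73e-05 = 6001.
Re > 4000 → turbulent. ε/D = 0.00043/0.0208 = 0.0207; Haaland: 1/√f = -1.8 log₁₀[0.00316 + 0.00115] = 4.258, so f = 0.05515.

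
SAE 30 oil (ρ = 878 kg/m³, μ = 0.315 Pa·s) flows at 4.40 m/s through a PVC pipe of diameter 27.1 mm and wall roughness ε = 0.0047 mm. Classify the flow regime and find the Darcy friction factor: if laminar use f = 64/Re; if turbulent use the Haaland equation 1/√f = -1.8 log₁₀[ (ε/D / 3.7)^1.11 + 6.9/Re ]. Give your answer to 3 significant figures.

Re = ρVD/μ = 878·4.4·0.0271/0.315 = 332.4.
Re < 2300 → laminar, so f = 64/Re = 0.1926 (roughness is irrelevant in laminar flow).

f ≈ 0.193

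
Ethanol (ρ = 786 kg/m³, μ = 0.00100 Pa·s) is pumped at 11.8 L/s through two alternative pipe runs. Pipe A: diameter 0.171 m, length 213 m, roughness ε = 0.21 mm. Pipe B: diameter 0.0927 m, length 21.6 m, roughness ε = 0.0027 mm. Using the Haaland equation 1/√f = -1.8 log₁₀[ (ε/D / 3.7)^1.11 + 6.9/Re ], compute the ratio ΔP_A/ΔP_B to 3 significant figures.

Pipe A: V = Q/A = 0.0118/0.02297 = 0.5138 m/s; Re = 6.906e+04; ε/D = 0.00123; Haaland → f = 0.02349; ΔP_A = f(L/D)(ρV²/2) = 3036 Pa.
Pipe B: V = Q/A = 0.0118/0.006749 = 1.748 m/s; Re = 1.274e+05; ε/D = 2.91e-05; Haaland → f = 0.01709; ΔP_B = f(L/D)(ρV²/2) = 4785 Pa.
ΔP_A/ΔP_B = 3036/4785 = 0.635.

ΔP_A/ΔP_B ≈ 0.635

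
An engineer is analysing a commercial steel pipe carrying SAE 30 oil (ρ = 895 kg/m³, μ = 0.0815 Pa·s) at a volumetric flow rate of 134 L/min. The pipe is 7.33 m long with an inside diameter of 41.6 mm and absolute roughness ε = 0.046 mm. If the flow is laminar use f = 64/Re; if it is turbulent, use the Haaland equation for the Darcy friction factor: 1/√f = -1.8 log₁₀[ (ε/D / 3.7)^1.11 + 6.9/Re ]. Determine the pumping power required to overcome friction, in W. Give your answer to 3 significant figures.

P ≈ 40.5 W

Q = 134 L/min = 134/60000 = 0.002233 m³/s.
Cross-sectional area A = πD²/4 = π(0.0416)²/4 = 0.001359 m²; mean velocity V = Q/A = 0.002233/0.001359 = 1.643 m/s.
Reynolds number Re = ρVD/μ = 895 · 1.643 · 0.0416 / 0.0815 = 750.6.
Re < 2300 → laminar flow, so f = 64/Re = 64/750.6 = 0.08526 (the turbulent correlation is not needed).
Darcy-Weisbach: ΔP = f(L/D)(ρV²/2) = 0.08526·(7.33/0.0416)·(895·1.643²/2) = 0.08526·176.2·1208 = 1.815e+04 Pa.
Pumping power P = QΔP = 0.002233·1.815e+04 = 40.54 W = 40.5 W.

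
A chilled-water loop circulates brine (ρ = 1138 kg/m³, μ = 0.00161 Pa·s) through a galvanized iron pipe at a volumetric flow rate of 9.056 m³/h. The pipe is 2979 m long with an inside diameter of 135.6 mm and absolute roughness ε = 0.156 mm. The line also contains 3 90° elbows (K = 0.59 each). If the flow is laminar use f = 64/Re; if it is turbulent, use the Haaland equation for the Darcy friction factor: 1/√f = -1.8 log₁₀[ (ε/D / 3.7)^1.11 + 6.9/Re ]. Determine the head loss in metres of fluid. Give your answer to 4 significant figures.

h_f ≈ 0.9854 m

Q = 9.056 m³/h = 9.056/3600 = 0.002516 m³/s.
Cross-sectional area A = πD²/4 = π(0.1356)²/4 = 0.01444 m²; mean velocity V = Q/A = 0.002516/0.01444 = 0.1742 m/s.
Reynolds number Re = ρVD/μ = 1138 · 0.1742 · 0.1356 / 0.00161 = 1.67e+04.
Re > 4000 → turbulent. Relative roughness ε/D = 0.000156/0.1356 = 0.00115. Haaland: 1/√f = -1.8 log₁₀[(0.00115/3.7)^1.11 + 6.9/1.67e+04] = -1.8 log₁₀[0.000128 + 0.000413] = 5.88, so f = 0.02892.
Total minor-loss coefficient ΣK = 3·0.59 = 1.77.
ΔP = [f·L/D + ΣK]·(ρV²/2) = [0.02892·2979/0.1356 + 1.77]·(1138·0.1742²/2) = [635.4 + 1.77]·17.26 = 1.1e+04 Pa.
Head loss h_f = ΔP/(ρg) = 1.1e+04/(1138·9.81) = 0.9854 m.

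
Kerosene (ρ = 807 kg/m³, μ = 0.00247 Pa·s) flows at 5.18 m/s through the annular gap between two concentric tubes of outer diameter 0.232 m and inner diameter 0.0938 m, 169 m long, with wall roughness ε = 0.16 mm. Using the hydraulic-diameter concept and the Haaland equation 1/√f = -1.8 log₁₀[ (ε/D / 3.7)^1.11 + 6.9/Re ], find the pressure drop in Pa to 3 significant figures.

ΔP ≈ 283000 Pa

Hydraulic diameter D_h = 4A/P = D_o - D_i = 0.232 - 0.0938 = 0.1382 m.
Re = ρVD_h/μ = 807·5.18·0.1382/0.00247 = 2.339e+05.
ε/D_h = 0.00016/0.1382 = 0.00116; Haaland gives 1/√f = -1.8 log₁₀[0.000129+2.95e-05] = 6.841, so f = 0.02137.
ΔP = f(L/D_h)(ρV²/2) = 0.02137·169/0.1382·1.083e+04 = 2.829e+05 Pa.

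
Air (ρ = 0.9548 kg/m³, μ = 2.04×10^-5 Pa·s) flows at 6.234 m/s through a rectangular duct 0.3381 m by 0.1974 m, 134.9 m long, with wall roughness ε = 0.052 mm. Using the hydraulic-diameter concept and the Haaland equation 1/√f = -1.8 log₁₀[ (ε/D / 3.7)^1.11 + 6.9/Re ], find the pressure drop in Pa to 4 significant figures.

Hydraulic diameter D_h = 4A/P = 4·(0.3381·0.1974)/(2·(0.3381+0.1974)) = 0.267/1.071 = 0.2493 m.
Re = ρVD_h/μ = 0.9548·6.234·0.2493/2.04e-05 = 7.273e+04.
ε/D_h = 5.2e-05/0.2493 = 0.000209; Haaland gives 1/√f = -1.8 log₁₀[1.92e-05+9.49e-05] = 7.097, so f = 0.01985.
ΔP = f(L/D_h)(ρV²/2) = 0.01985·134.9/0.2493·18.55 = 199.4 Pa.

ΔP ≈ 199.4 Pa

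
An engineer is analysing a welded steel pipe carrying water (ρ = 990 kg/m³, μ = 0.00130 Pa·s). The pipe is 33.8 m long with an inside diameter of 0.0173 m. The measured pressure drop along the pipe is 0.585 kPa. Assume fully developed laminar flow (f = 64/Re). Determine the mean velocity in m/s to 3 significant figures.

V ≈ 0.125 m/s

For laminar flow, f = 64/Re with Re = ρVD/μ, so Darcy-Weisbach reduces to ΔP = 32μLV/D². Solving for V: V = ΔP·D²/(32μL) = 585·(0.0173)²/(32·0.0013·33.8) = 0.1245 m/s.
Check: Re = ρVD/μ = 990·0.1245·0.0173/0.0013 = 1640 < 2300, so the laminar assumption holds.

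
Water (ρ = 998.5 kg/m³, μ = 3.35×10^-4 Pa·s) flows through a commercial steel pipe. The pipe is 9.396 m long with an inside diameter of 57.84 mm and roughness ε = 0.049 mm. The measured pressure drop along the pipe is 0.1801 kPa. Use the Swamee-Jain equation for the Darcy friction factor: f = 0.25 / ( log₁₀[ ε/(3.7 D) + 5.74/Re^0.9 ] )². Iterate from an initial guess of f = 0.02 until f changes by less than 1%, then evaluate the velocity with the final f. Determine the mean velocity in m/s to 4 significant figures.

V ≈ 0.3072 m/s

Rearranging Darcy-Weisbach: V = √(2·ΔP·D/(f·L·ρ)). With ε/D = 4.9e-05/0.05784 = 0.000847, iterate starting from f = 0.02:
  f = 0.02 → V = √(2·180.1·0.05784/(0.02·9.396·998.5)) = 0.3332 m/s; Re = ρVD/μ = 5.745e+04; f → 0.02327
  f = 0.02327 → V = 0.3089 m/s; Re = 5.325e+04; f → 0.02352
  f = 0.02352 → V = 0.3073 m/s; Re = 5.298e+04; f → 0.02353
Converged (Δf/f < 1%). With the final f = 0.02353: V = √(2·180.1·0.05784/(0.02353·9.396·998.5)) = 0.3072 m/s.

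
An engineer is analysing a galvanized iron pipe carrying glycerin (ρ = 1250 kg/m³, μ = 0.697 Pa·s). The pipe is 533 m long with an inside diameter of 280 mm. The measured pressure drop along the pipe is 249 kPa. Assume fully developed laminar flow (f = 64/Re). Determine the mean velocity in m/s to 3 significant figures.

For laminar flow, f = 64/Re with Re = ρVD/μ, so Darcy-Weisbach reduces to ΔP = 32μLV/D². Solving for V: V = ΔP·D²/(32μL) = 2.49e+05·(0.28)²/(32·0.697·533) = 1.642 m/s.
Check: Re = ρVD/μ = 1250·1.642·0.28/0.697 = 824.6 < 2300, so the laminar assumption holds.

V ≈ 1.64 m/s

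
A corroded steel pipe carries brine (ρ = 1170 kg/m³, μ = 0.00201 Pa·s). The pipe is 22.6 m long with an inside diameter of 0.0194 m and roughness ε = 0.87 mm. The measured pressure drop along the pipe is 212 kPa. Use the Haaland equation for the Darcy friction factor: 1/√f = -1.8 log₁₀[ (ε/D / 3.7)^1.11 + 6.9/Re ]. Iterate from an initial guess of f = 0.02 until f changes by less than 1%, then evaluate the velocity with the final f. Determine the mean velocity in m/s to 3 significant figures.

V ≈ 2.12 m/s

Rearranging Darcy-Weisbach: V = √(2·ΔP·D/(f·L·ρ)). With ε/D = 0.00087/0.0194 = 0.0448, iterate starting from f = 0.02:
  f = 0.02 → V = √(2·2.12e+05·0.0194/(0.02·22.6·1170)) = 3.944 m/s; Re = ρVD/μ = 4.454e+04; f → 0.06878
  f = 0.06878 → V = 2.127 m/s; Re = 2.402e+04; f → 0.06927
Converged (Δf/f < 1%). With the final f = 0.06927: V = √(2·2.12e+05·0.0194/(0.06927·22.6·1170)) = 2.119 m/s.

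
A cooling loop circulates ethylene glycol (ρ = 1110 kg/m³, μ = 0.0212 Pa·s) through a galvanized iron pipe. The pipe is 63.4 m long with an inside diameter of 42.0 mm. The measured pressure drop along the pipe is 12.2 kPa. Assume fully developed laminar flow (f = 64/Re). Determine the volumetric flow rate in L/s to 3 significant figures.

Q ≈ 0.693 L/s

For laminar flow, f = 64/Re with Re = ρVD/μ, so Darcy-Weisbach reduces to ΔP = 32μLV/D². Solving for V: V = ΔP·D²/(32μL) = 1.22e+04·(0.042)²/(32·0.0212·63.4) = 0.5004 m/s.
Check: Re = ρVD/μ = 1110·0.5004·0.042/0.0212 = 1100 < 2300, so the laminar assumption holds.
Q = V·A = 0.5004·(π/4·0.042²) = 0.0006932 m³/s = 0.693 L/s.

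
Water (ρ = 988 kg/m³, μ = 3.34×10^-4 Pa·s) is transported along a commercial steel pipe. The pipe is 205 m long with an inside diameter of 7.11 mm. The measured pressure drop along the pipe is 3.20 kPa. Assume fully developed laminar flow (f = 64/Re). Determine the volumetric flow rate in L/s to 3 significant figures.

Q ≈ 0.00293 L/s

For laminar flow, f = 64/Re with Re = ρVD/μ, so Darcy-Weisbach reduces to ΔP = 32μLV/D². Solving for V: V = ΔP·D²/(32μL) = 3200·(0.00711)²/(32·0.000334·205) = 0.07383 m/s.
Check: Re = ρVD/μ = 988·0.07383·0.00711/0.000334 = 1553 < 2300, so the laminar assumption holds.
Q = V·A = 0.07383·(π/4·0.00711²) = 2.931e-06 m³/s = 0.00293 L/s.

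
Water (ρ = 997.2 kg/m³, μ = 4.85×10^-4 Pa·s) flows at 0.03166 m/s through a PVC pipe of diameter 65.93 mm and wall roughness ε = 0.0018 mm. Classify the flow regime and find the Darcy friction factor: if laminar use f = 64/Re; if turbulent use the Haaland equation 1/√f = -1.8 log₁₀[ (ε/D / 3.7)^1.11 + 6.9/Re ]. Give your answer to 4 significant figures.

f ≈ 0.03956

Re = ρVD/μ = 997.2·0.03166·0.06593/0.000485 = 4292.
Re > 4000 → turbulent. ε/D = 1.8e-06/0.06593 = 2.73e-05; Haaland: 1/√f = -1.8 log₁₀[2.01e-06 + 0.00161] = 5.028, so f = 0.03956.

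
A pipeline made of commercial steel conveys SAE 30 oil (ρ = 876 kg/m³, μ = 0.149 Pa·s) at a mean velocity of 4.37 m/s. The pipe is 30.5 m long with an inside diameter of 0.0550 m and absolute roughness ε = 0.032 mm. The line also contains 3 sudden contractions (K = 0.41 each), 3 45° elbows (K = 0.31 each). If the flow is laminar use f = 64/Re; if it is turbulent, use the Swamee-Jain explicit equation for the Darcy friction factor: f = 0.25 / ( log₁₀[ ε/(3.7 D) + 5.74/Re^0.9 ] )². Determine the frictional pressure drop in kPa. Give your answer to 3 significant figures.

Reynolds number Re = ρVD/μ = 876 · 4.37 · 0.055 / 0.149 = 1413.
Re < 2300 → laminar flow, so f = 64/Re = 64/1413 = 0.04529 (the turbulent correlation is not needed).
Total minor-loss coefficient ΣK = 3·0.41 + 3·0.31 = 2.16.
ΔP = [f·L/D + ΣK]·(ρV²/2) = [0.04529·30.5/0.055 + 2.16]·(876·4.37²/2) = [25.12 + 2.16]·8364 = 2.282e+05 Pa.
ΔP = 2.282e+05 Pa = 228 kPa.

ΔP ≈ 228 kPa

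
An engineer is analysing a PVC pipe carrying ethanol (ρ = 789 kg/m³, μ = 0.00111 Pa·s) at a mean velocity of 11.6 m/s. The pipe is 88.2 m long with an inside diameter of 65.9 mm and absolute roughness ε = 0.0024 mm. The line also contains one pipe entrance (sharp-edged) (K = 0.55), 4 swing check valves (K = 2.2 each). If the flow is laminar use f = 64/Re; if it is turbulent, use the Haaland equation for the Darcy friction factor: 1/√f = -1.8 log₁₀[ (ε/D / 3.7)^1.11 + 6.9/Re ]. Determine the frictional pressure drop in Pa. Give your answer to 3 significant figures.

Reynolds number Re = ρVD/μ = 789 · 11.6 · 0.0659 / 0.00111 = 5.434e+05.
Re > 4000 → turbulent. Relative roughness ε/D = 2.4e-06/0.0659 = 3.64e-05. Haaland: 1/√f = -1.8 log₁₀[(3.64e-05/3.7)^1.11 + 6.9/5.434e+05] = -1.8 log₁₀[2.77e-06 + 1.27e-05] = 8.659, so f = 0.01334.
Total minor-loss coefficient ΣK = 1·0.55 + 4·2.2 = 9.35.
ΔP = [f·L/D + ΣK]·(ρV²/2) = [0.01334·88.2/0.0659 + 9.35]·(789·11.6²/2) = [17.85 + 9.35]·5.308e+04 = 1.444e+06 Pa.

ΔP ≈ 1.44×10^6 Pa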